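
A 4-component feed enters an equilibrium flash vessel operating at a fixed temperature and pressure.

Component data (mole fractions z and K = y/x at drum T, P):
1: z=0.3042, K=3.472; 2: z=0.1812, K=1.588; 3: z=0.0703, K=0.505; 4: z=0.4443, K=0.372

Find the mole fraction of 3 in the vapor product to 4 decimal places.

y_3 = 0.0459

Rachford–Rice: g(ψ) = Σ zᵢ(Kᵢ−1)/(1+ψ(Kᵢ−1)) = 0.
Check two-phase: ΣzᵢKᵢ = 1.5447 > 1 and Σzᵢ/Kᵢ = 1.5353 > 1, so g(0) = 0.5447 > 0 and g(1) = -0.5353 < 0.
Iterate (Newton) starting at ψ = 0.5:
  ψ = 0.5000: g = -0.03433, g' = -0.8120 → ψ = 0.4577
  ψ = 0.4577: g = 0.00018, g' = -0.8220 → ψ = 0.4579
Converged at ψ = 0.4579.
Compositions from xᵢ = zᵢ/(1+ψ(Kᵢ−1)), yᵢ = Kᵢxᵢ:
  1: x = 0.1427, y = 0.4954
  2: x = 0.1428, y = 0.2267
  3: x = 0.0909, y = 0.0459
  4: x = 0.6237, y = 0.2320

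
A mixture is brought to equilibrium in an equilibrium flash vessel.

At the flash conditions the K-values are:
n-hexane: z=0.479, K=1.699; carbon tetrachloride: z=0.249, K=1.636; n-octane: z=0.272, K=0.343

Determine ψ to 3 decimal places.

ψ = 0.706

Rachford–Rice: g(ψ) = Σ zᵢ(Kᵢ−1)/(1+ψ(Kᵢ−1)) = 0.
Check two-phase: ΣzᵢKᵢ = 1.314 > 1 and Σzᵢ/Kᵢ = 1.227 > 1, so g(0) = 0.314 > 0 and g(1) = -0.227 < 0.
Newton–Raphson from ψ = 0.52:
  ψ = 0.520: g = 0.0931, g' = -0.454 → ψ = 0.725
  ψ = 0.725: g = -0.0108, g' = -0.579 → ψ = 0.707
  ψ = 0.707: g = -0.0002, g' = -0.562 → ψ = 0.706
Converged at ψ = 0.706.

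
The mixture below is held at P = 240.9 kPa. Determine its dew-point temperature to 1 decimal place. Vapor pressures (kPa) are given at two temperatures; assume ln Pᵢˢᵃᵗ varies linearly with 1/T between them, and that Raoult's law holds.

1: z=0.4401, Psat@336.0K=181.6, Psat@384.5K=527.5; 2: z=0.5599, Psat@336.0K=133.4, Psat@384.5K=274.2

T = 361.3 K

Dew-point temperature: Σzᵢ·P/Pᵢˢᵃᵗ(T) = 1. Interpolate ln Pᵢˢᵃᵗ = aᵢ + bᵢ/T.
  T = 336.0 K: ΣzᵢP/Pᵢˢᵃᵗ = 1.5949
  T = 384.5 K: ΣzᵢP/Pᵢˢᵃᵗ = 0.6929
  T = 360.2 K: ΣzᵢP/Pᵢˢᵃᵗ = 1.0197
  T = 372.4 K: ΣzᵢP/Pᵢˢᵃᵗ = 0.8340
  T = 366.3 K: ΣzᵢP/Pᵢˢᵃᵗ = 0.9205
  T = 363.2 K: ΣzᵢP/Pᵢˢᵃᵗ = 0.9692
  T = 361.7 K: ΣzᵢP/Pᵢˢᵃᵗ = 0.9940
Interpolating between 360.2 K and 361.7 K gives T ≈ 361.3 K.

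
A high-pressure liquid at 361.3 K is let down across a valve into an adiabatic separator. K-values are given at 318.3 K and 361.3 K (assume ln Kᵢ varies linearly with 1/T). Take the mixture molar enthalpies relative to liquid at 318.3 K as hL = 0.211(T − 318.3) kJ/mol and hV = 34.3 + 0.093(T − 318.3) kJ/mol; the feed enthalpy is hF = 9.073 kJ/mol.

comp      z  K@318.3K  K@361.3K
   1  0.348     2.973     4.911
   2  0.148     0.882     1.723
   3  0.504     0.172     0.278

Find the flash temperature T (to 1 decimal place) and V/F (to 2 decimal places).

T = 324.4 K, V/F = 0.23

Adiabatic flash: solve Rachford–Rice at each trial T, then check hF = ψ·hV(T) + (1−ψ)·hL(T).
  T = 318.3 K: K = (2.973, 0.882, 0.172), RR gives ψ = 0.179, H_out = 6.130 kJ/mol
  T = 361.3 K: K = (4.911, 1.723, 0.278), RR gives ψ = 0.477, H_out = 23.002 kJ/mol
  T = 339.8 K: K = (3.882, 1.259, 0.222), RR gives ψ = 0.347, H_out = 15.548 kJ/mol
  T = 329.1 K: K = (3.414, 1.061, 0.196), RR gives ψ = 0.270, H_out = 11.201 kJ/mol
  T = 323.7 K: K = (3.190, 0.969, 0.184), RR gives ψ = 0.227, H_out = 8.769 kJ/mol
  T = 326.4 K: K = (3.301, 1.014, 0.190), RR gives ψ = 0.249, H_out = 10.008 kJ/mol
  T = 325.0 K: K = (3.243, 0.990, 0.187), RR gives ψ = 0.237, H_out = 9.372 kJ/mol
Linear interpolation between T = 323.7 (H_out = 8.769) and T = 325.0 (H_out = 9.372) on hF = 9.073 gives T ≈ 324.4 K, at which ψ = 0.23.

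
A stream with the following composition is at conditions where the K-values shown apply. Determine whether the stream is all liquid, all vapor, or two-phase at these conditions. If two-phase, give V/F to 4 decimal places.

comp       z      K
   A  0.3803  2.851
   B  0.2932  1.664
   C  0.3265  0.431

two-phase, V/F = 0.9076

ΣzᵢKᵢ = 1.7128; Σzᵢ/Kᵢ = 1.0671.
Both exceed 1, so a two-phase solution exists.
Let ψ = V/F and solve Σ zᵢ(Kᵢ−1)/(1+ψ(Kᵢ−1)) = 0.
Iterate (Newton) starting at ψ = 0.64:
  ψ = 0.6400: g = 0.16667, g' = -0.5981 → ψ = 0.9186
  ψ = 0.9186: g = -0.00763, g' = -0.6926 → ψ = 0.9076
Converged at ψ = 0.9076.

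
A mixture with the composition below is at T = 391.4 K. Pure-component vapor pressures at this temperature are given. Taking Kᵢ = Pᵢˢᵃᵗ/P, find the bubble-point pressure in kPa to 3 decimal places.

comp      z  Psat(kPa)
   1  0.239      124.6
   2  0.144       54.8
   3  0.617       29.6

Pbub = 55.934 kPa

At the bubble point ψ → 0, so ΣzᵢKᵢ = 1 with Kᵢ = Pᵢˢᵃᵗ/P ⇒ P = ΣzᵢPᵢˢᵃᵗ.
P = 0.239·124.6 + 0.144·54.8 + 0.617·29.6 = 55.934 kPa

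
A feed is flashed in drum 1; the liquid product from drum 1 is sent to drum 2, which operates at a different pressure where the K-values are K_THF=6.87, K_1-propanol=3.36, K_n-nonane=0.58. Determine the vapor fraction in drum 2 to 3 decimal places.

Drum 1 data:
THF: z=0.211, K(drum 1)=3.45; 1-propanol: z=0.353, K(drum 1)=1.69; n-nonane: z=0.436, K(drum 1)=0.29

V/F (drum 2) = 0.685

Drum 1:
Iterate (Newton) starting at ψ₁ = 0.5:
  ψ₁ = 0.500: g = -0.0665, g' = -0.877 → ψ₁ = 0.424
  ψ₁ = 0.424: g = -0.0010, g' = -0.855 → ψ₁ = 0.423
Converged at ψ₁ = 0.423.
Drum-1 compositions:
  THF: x = 0.104, y = 0.357
  1-propanol: x = 0.273, y = 0.462
  n-nonane: x = 0.623, y = 0.181
Drum-2 feed = drum-1 liquid: z₂ = (0.1036, 0.2733, 0.6231).
Drum 2:
Let ψ₂ = V/F and solve Σ zᵢ(Kᵢ−1)/(1+ψ₂(Kᵢ−1)) = 0.
g(0) = ΣzᵢKᵢ − 1 = 0.991 and g(1) = 1 − Σzᵢ/Kᵢ = -0.171, so a root lies in (0, 1).
Newton iteration, ψ₂⁰ = 0.55:
  ψ₂ = 0.550: g = 0.0841, g' = -0.674 → ψ₂ = 0.675
  ψ₂ = 0.675: g = 0.0061, g' = -0.586 → ψ₂ = 0.685
Converged at ψ₂ = 0.685.
  THF: x = 0.021, y = 0.142
  1-propanol: x = 0.104, y = 0.351
  n-nonane: x = 0.875, y = 0.507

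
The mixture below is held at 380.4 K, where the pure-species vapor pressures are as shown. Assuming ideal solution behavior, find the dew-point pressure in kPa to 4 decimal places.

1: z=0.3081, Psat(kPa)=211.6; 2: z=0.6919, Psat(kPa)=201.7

Pdew = 204.6500 kPa

At the dew point ψ → 1, so Σzᵢ/Kᵢ = 1 with Kᵢ = Pᵢˢᵃᵗ/P ⇒ 1/P = Σzᵢ/Pᵢˢᵃᵗ.
1/P = 0.3081/211.6 + 0.6919/201.7 = 0.0048864 ⇒ P = 204.6500 kPa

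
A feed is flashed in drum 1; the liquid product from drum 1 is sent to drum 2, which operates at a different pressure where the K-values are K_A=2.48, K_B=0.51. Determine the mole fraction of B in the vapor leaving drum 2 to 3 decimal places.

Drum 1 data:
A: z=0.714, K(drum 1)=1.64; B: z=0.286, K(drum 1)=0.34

y_B (drum 2) = 0.383

Drum 1:
Let ψ₁ = V/F and solve Σ zᵢ(Kᵢ−1)/(1+ψ₁(Kᵢ−1)) = 0.
Check two-phase: ΣzᵢKᵢ = 1.268 > 1 and Σzᵢ/Kᵢ = 1.277 > 1, so g(0) = 0.268 > 0 and g(1) = -0.277 < 0.
Newton iteration, ψ₁⁰ = 0.5:
  ψ₁ = 0.500: g = 0.0645, g' = -0.445 → ψ₁ = 0.645
  ψ₁ = 0.645: g = -0.0051, g' = -0.524 → ψ₁ = 0.635
Converged at ψ₁ = 0.635.
Drum-1 compositions:
  A: x = 0.508, y = 0.833
  B: x = 0.492, y = 0.167
Drum-2 feed = drum-1 liquid: z₂ = (0.5077, 0.4923).
Drum 2:
Material balance + equilibrium reduce to Σ zᵢ(Kᵢ−1)/(1+ψ₂(Kᵢ−1)) = 0.
Check two-phase: ΣzᵢKᵢ = 1.510 > 1 and Σzᵢ/Kᵢ = 1.170 > 1, so g(0) = 0.510 > 0 and g(1) = -0.170 < 0.
Iterate (Newton) starting at ψ₂ = 0.5:
  ψ₂ = 0.500: g = 0.1123, g' = -0.575 → ψ₂ = 0.695
  ψ₂ = 0.695: g = 0.0043, g' = -0.542 → ψ₂ = 0.703
Converged at ψ₂ = 0.703.
  A: x = 0.249, y = 0.617
  B: x = 0.751, y = 0.383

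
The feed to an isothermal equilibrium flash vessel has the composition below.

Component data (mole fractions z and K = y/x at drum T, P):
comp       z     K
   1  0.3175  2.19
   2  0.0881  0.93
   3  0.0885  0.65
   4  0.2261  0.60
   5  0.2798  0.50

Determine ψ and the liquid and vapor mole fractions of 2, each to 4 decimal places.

Rachford–Rice: g(ψ) = Σ zᵢ(Kᵢ−1)/(1+ψ(Kᵢ−1)) = 0.
g(0) = ΣzᵢKᵢ − 1 = 0.1103 and g(1) = 1 − Σzᵢ/Kᵢ = -0.3123, so a root lies in (0, 1).
Iterate (Newton) starting at ψ = 0.5:
  ψ = 0.5000: g = -0.10664, g' = -0.3740 → ψ = 0.2149
  ψ = 0.2149: g = 0.00545, g' = -0.4294 → ψ = 0.2276
Converged at ψ = 0.2276.
Compositions from xᵢ = zᵢ/(1+ψ(Kᵢ−1)), yᵢ = Kᵢxᵢ:
  1: x = 0.2498, y = 0.5471
  2: x = 0.0895, y = 0.0833
  3: x = 0.0962, y = 0.0625
  4: x = 0.2487, y = 0.1492
  5: x = 0.3157, y = 0.1579

ψ = 0.2276, x_2 = 0.0895, y_2 = 0.0833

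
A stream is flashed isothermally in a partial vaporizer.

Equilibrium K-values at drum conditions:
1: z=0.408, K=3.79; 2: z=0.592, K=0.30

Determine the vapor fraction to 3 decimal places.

Let ψ = V/F and solve Σ zᵢ(Kᵢ−1)/(1+ψ(Kᵢ−1)) = 0.
Feasibility: ΣzᵢKᵢ = 1.724, Σzᵢ/Kᵢ = 2.081 — both > 1, two phases present.
Binary case is linear: z₁(K₁−1)(1+ψ(K₂−1)) + z₂(K₂−1)(1+ψ(K₁−1)) = 0
⇒ ψ = [z₁(K₁−1)+z₂(K₂−1)] / [−(K₁−1)(K₂−1)] = 0.7239/1.9530 = 0.371

ψ = 0.371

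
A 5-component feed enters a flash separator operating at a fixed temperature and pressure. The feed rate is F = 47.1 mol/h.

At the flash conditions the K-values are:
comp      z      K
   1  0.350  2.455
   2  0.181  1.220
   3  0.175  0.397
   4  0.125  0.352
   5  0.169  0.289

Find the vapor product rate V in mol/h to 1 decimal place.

Let ψ = V/F and solve Σ zᵢ(Kᵢ−1)/(1+ψ(Kᵢ−1)) = 0.
Feasibility: ΣzᵢKᵢ = 1.242, Σzᵢ/Kᵢ = 1.672 — both > 1, two phases present.
Newton–Raphson from ψ = 0.5:
  ψ = 0.500: g = -0.1267, g' = -0.706 → ψ = 0.321
  ψ = 0.321: g = -0.0043, g' = -0.677 → ψ = 0.314
Converged at ψ = 0.314.
Then V = ψ·F = 0.3144·47.1 = 14.8 mol/h and L = F − V = 32.3 mol/h.

V = 14.8 mol/h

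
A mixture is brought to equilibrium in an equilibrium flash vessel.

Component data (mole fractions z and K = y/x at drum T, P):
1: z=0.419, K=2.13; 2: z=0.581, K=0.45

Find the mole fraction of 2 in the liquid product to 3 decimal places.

Rachford–Rice: g(β) = Σ zᵢ(Kᵢ−1)/(1+β(Kᵢ−1)) = 0.
Check two-phase: ΣzᵢKᵢ = 1.154 > 1 and Σzᵢ/Kᵢ = 1.488 > 1, so g(0) = 0.154 > 0 and g(1) = -0.488 < 0.
Binary case is linear: z₁(K₁−1)(1+β(K₂−1)) + z₂(K₂−1)(1+β(K₁−1)) = 0
⇒ β = [z₁(K₁−1)+z₂(K₂−1)] / [−(K₁−1)(K₂−1)] = 0.1539/0.6215 = 0.248
Compositions from xᵢ = zᵢ/(1+β(Kᵢ−1)), yᵢ = Kᵢxᵢ:
  1: x = 0.327, y = 0.697
  2: x = 0.673, y = 0.303

x_2 = 0.673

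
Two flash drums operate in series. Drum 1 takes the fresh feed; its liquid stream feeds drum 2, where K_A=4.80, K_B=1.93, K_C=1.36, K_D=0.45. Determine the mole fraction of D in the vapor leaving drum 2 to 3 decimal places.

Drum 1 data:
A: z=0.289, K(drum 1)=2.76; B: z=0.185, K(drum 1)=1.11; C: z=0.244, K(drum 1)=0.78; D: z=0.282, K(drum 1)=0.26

y_D (drum 2) = 0.288

Drum 1:
Let ψ₁ = V/F and solve Σ zᵢ(Kᵢ−1)/(1+ψ₁(Kᵢ−1)) = 0.
Check two-phase: ΣzᵢKᵢ = 1.267 > 1 and Σzᵢ/Kᵢ = 1.669 > 1, so g(0) = 0.267 > 0 and g(1) = -0.669 < 0.
Newton–Raphson from ψ₁ = 0.5:
  ψ₁ = 0.500: g = -0.1017, g' = -0.659 → ψ₁ = 0.346
  ψ₁ = 0.346: g = -0.0027, g' = -0.641 → ψ₁ = 0.342
Converged at ψ₁ = 0.342.
Drum-1 compositions:
  A: x = 0.181, y = 0.498
  B: x = 0.178, y = 0.198
  C: x = 0.264, y = 0.206
  D: x = 0.377, y = 0.098
Drum-2 feed = drum-1 liquid: z₂ = (0.1805, 0.1783, 0.2638, 0.3774).
Drum 2:
Iterate (Newton) starting at ψ₂ = 0.49:
  ψ₂ = 0.490: g = 0.1502, g' = -0.630 → ψ₂ = 0.729
  ψ₂ = 0.729: g = 0.0098, g' = -0.578 → ψ₂ = 0.745
Converged at ψ₂ = 0.745.
  A: x = 0.047, y = 0.226
  B: x = 0.105, y = 0.203
  C: x = 0.208, y = 0.283
  D: x = 0.640, y = 0.288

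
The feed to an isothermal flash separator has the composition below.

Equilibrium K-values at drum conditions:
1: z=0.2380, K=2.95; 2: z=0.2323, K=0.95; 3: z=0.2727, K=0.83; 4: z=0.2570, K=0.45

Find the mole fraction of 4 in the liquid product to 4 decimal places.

x_4 = 0.3399

Rachford–Rice: g(ψ) = Σ zᵢ(Kᵢ−1)/(1+ψ(Kᵢ−1)) = 0.
Check two-phase: ΣzᵢKᵢ = 1.2648 > 1 and Σzᵢ/Kᵢ = 1.2249 > 1, so g(0) = 0.2648 > 0 and g(1) = -0.2249 < 0.
Newton iteration, ψ⁰ = 0.5:
  ψ = 0.5000: g = -0.02256, g' = -0.3899 → ψ = 0.4422
  ψ = 0.4422: g = 0.00045, g' = -0.4065 → ψ = 0.4433
Converged at ψ = 0.4433.
Compositions from xᵢ = zᵢ/(1+ψ(Kᵢ−1)), yᵢ = Kᵢxᵢ:
  1: x = 0.1277, y = 0.3766
  2: x = 0.2376, y = 0.2257
  3: x = 0.2949, y = 0.2448
  4: x = 0.3399, y = 0.1529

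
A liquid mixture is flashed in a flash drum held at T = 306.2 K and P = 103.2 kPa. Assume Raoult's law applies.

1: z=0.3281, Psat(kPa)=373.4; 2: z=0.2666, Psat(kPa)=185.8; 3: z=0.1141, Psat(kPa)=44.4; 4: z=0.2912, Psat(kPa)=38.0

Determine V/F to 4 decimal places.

Raoult's law: Kᵢ = Pᵢˢᵃᵗ/P = Pᵢˢᵃᵗ/103.2.
  K_1 = 373.4/103.2 = 3.618217, K_2 = 185.8/103.2 = 1.800388, K_3 = 44.4/103.2 = 0.430233, K_4 = 38.0/103.2 = 0.368217
Newton iteration, V/F⁰ = 0.5:
  V/F = 0.5000: g = 0.16458, g' = -0.8297 → V/F = 0.6984
  V/F = 0.6984: g = 0.00338, g' = -0.8258 → V/F = 0.7024
Converged at V/F = 0.7024.

V/F = 0.7024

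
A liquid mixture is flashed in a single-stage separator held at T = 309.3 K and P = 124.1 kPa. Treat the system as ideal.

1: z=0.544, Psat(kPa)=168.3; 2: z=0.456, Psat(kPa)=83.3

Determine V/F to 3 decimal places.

V/F = 0.374

Raoult's law: Kᵢ = Pᵢˢᵃᵗ/P = Pᵢˢᵃᵗ/124.1.
  K_1 = 168.3/124.1 = 1.35616, K_2 = 83.3/124.1 = 0.67123
Rachford–Rice: g(V/F) = Σ zᵢ(Kᵢ−1)/(1+V/F(Kᵢ−1)) = 0.
g(0) = ΣzᵢKᵢ − 1 = 0.044 and g(1) = 1 − Σzᵢ/Kᵢ = -0.080, so a root lies in (0, 1).
Newton–Raphson from V/F = 0.5:
  V/F = 0.500: g = -0.0149, g' = -0.120 → V/F = 0.376
  V/F = 0.376: g = -0.0002, g' = -0.118 → V/F = 0.374
Converged at V/F = 0.374.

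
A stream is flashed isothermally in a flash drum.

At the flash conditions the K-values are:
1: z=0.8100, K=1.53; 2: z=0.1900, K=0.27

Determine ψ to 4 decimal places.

ψ = 0.7511

Rachford–Rice: g(ψ) = Σ zᵢ(Kᵢ−1)/(1+ψ(Kᵢ−1)) = 0.
g(0) = ΣzᵢKᵢ − 1 = 0.2906 and g(1) = 1 − Σzᵢ/Kᵢ = -0.2331, so a root lies in (0, 1).
Binary case is linear: z₁(K₁−1)(1+ψ(K₂−1)) + z₂(K₂−1)(1+ψ(K₁−1)) = 0
⇒ ψ = [z₁(K₁−1)+z₂(K₂−1)] / [−(K₁−1)(K₂−1)] = 0.29060/0.38690 = 0.7511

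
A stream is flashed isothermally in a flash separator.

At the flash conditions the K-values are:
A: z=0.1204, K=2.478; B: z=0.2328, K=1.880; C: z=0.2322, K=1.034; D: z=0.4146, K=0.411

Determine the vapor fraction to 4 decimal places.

ψ = 0.2924

Rachford–Rice: g(ψ) = Σ zᵢ(Kᵢ−1)/(1+ψ(Kᵢ−1)) = 0.
Feasibility: ΣzᵢKᵢ = 1.1465, Σzᵢ/Kᵢ = 1.4057 — both > 1, two phases present.
Iterate (Newton) starting at ψ = 0.69:
  ψ = 0.6900: g = -0.18811, g' = -0.5427 → ψ = 0.3434
  ψ = 0.3434: g = -0.02295, g' = -0.4483 → ψ = 0.2922
  ψ = 0.2922: g = 0.00009, g' = -0.4525 → ψ = 0.2924
Converged at ψ = 0.2924.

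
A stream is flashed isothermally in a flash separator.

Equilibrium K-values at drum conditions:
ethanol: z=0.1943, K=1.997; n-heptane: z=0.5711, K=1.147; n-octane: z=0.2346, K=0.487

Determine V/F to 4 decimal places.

Material balance + equilibrium reduce to Σ zᵢ(Kᵢ−1)/(1+V/F(Kᵢ−1)) = 0.
Check two-phase: ΣzᵢKᵢ = 1.1573 > 1 and Σzᵢ/Kᵢ = 1.0769 > 1, so g(0) = 0.1573 > 0 and g(1) = -0.0769 < 0.
Newton–Raphson from V/F = 0.5:
  V/F = 0.5000: g = 0.04561, g' = -0.2084 → V/F = 0.7188
  V/F = 0.7188: g = -0.00189, g' = -0.2306 → V/F = 0.7107
  V/F = 0.7107: g = -0.00001, g' = -0.2292 → V/F = 0.7106
Converged at V/F = 0.7106.

V/F = 0.7106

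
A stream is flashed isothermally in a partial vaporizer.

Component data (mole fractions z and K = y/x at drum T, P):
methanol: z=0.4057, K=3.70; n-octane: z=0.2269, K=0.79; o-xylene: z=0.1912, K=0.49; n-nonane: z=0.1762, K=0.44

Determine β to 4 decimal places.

β = 0.7145

Rachford–Rice: g(β) = Σ zᵢ(Kᵢ−1)/(1+β(Kᵢ−1)) = 0.
g(0) = ΣzᵢKᵢ − 1 = 0.8516 and g(1) = 1 − Σzᵢ/Kᵢ = -0.1875, so a root lies in (0, 1).
Newton iteration, β⁰ = 0.5:
  β = 0.5000: g = 0.14495, g' = -0.7442 → β = 0.6948
  β = 0.6948: g = 0.01257, g' = -0.6387 → β = 0.7144
  β = 0.7144: g = 0.00004, g' = -0.6352 → β = 0.7145
Converged at β = 0.7145.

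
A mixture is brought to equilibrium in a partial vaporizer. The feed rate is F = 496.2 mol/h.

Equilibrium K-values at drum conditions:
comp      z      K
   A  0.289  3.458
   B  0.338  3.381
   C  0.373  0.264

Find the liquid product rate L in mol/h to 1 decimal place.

Newton–Raphson from ψ = 0.5:
  ψ = 0.500: g = 0.2517, g' = -1.257 → ψ = 0.700
  ψ = 0.700: g = -0.0038, g' = -1.366 → ψ = 0.698
Converged at ψ = 0.698.
Then V = ψ·F = 0.6975·496.2 = 346.1 mol/h and L = F − V = 150.1 mol/h.

L = 150.1 mol/h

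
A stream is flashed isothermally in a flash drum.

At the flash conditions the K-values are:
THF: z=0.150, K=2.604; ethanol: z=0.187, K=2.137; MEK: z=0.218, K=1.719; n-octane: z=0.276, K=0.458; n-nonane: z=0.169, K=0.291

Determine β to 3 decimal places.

β = 0.490

Rachford–Rice: g(β) = Σ zᵢ(Kᵢ−1)/(1+β(Kᵢ−1)) = 0.
Feasibility: ΣzᵢKᵢ = 1.341, Σzᵢ/Kᵢ = 1.455 — both > 1, two phases present.
Iterate (Newton) starting at β = 0.5:
  β = 0.500: g = -0.0065, g' = -0.635 → β = 0.490
Converged at β = 0.490.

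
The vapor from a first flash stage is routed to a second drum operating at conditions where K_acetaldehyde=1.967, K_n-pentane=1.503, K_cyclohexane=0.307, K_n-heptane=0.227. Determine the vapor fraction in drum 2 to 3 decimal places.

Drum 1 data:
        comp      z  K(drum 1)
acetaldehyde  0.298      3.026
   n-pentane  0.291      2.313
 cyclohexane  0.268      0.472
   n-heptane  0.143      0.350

V/F (drum 2) = 0.518

Drum 1:
Rachford–Rice: g(ψ₁) = Σ zᵢ(Kᵢ−1)/(1+ψ₁(Kᵢ−1)) = 0.
g(0) = ΣzᵢKᵢ − 1 = 0.751 and g(1) = 1 − Σzᵢ/Kᵢ = -0.201, so a root lies in (0, 1).
Iterate (Newton) starting at ψ₁ = 0.5:
  ψ₁ = 0.500: g = 0.2006, g' = -0.755 → ψ₁ = 0.766
  ψ₁ = 0.766: g = 0.0046, g' = -0.763 → ψ₁ = 0.772
Converged at ψ₁ = 0.772.
Drum-1 compositions:
  acetaldehyde: x = 0.116, y = 0.352
  n-pentane: x = 0.145, y = 0.334
  cyclohexane: x = 0.452, y = 0.213
  n-heptane: x = 0.287, y = 0.100
Drum-2 feed = drum-1 vapor: z₂ = (0.3518, 0.3343, 0.2135, 0.1004).
Drum 2:
Rachford–Rice: g(ψ₂) = Σ zᵢ(Kᵢ−1)/(1+ψ₂(Kᵢ−1)) = 0.
Check two-phase: ΣzᵢKᵢ = 1.283 > 1 and Σzᵢ/Kᵢ = 1.539 > 1, so g(0) = 0.283 > 0 and g(1) = -0.539 < 0.
Iterate (Newton) starting at ψ₂ = 0.6:
  ψ₂ = 0.600: g = -0.0536, g' = -0.691 → ψ₂ = 0.522
  ψ₂ = 0.522: g = -0.0030, g' = -0.619 → ψ₂ = 0.518
Converged at ψ₂ = 0.518.
  acetaldehyde: x = 0.234, y = 0.461
  n-pentane: x = 0.265, y = 0.399
  cyclohexane: x = 0.333, y = 0.102
  n-heptane: x = 0.167, y = 0.038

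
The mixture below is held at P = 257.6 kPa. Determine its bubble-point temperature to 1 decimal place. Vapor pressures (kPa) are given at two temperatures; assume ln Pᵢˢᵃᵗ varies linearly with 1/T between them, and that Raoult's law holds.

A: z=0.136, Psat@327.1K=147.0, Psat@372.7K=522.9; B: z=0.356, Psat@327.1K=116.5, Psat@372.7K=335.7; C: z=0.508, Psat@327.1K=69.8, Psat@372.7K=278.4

T = 362.4 K

Bubble-point temperature: ΣzᵢPᵢˢᵃᵗ(T) = P. Interpolate ln Pᵢˢᵃᵗ = aᵢ + bᵢ/T.
  T = 327.1 K: ΣzᵢPᵢˢᵃᵗ = 96.92 kPa
  T = 372.7 K: ΣzᵢPᵢˢᵃᵗ = 332.05 kPa
  T = 349.9 K: ΣzᵢPᵢˢᵃᵗ = 186.25 kPa
  T = 361.3 K: ΣzᵢPᵢˢᵃᵗ = 250.82 kPa
  T = 367.0 K: ΣzᵢPᵢˢᵃᵗ = 289.18 kPa
  T = 364.1 K: ΣzᵢPᵢˢᵃᵗ = 269.12 kPa
  T = 362.7 K: ΣzᵢPᵢˢᵃᵗ = 259.84 kPa
Interpolating between 361.3 K and 362.7 K gives T ≈ 362.4 K.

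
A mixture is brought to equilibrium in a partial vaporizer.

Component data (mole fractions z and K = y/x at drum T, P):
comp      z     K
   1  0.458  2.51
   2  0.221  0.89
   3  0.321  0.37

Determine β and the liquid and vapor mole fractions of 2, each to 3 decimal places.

β = 0.619, x_2 = 0.237, y_2 = 0.211

Material balance + equilibrium reduce to Σ zᵢ(Kᵢ−1)/(1+β(Kᵢ−1)) = 0.
Feasibility: ΣzᵢKᵢ = 1.465, Σzᵢ/Kᵢ = 1.298 — both > 1, two phases present.
Iterate (Newton) starting at β = 0.43:
  β = 0.430: g = 0.1164, g' = -0.627 → β = 0.616
  β = 0.616: g = 0.0018, g' = -0.624 → β = 0.619
Converged at β = 0.619.
Compositions from xᵢ = zᵢ/(1+β(Kᵢ−1)), yᵢ = Kᵢxᵢ:
  1: x = 0.237, y = 0.594
  2: x = 0.237, y = 0.211
  3: x = 0.526, y = 0.195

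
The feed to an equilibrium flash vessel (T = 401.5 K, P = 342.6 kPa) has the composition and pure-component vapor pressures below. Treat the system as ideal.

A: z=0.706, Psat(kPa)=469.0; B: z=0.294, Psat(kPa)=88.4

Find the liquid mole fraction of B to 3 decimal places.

Raoult's law: Kᵢ = Pᵢˢᵃᵗ/P = Pᵢˢᵃᵗ/342.6.
  K_A = 469.0/342.6 = 1.36894, K_B = 88.4/342.6 = 0.25803
Let ψ = V/F and solve Σ zᵢ(Kᵢ−1)/(1+ψ(Kᵢ−1)) = 0.
Feasibility: ΣzᵢKᵢ = 1.042, Σzᵢ/Kᵢ = 1.655 — both > 1, two phases present.
Newton iteration, ψ⁰ = 0.51:
  ψ = 0.510: g = -0.1317, g' = -0.487 → ψ = 0.240
  ψ = 0.240: g = -0.0260, g' = -0.321 → ψ = 0.159
  ψ = 0.159: g = -0.0011, g' = -0.294 → ψ = 0.155
Converged at ψ = 0.155.
Compositions from xᵢ = zᵢ/(1+ψ(Kᵢ−1)), yᵢ = Kᵢxᵢ:
  A: x = 0.668, y = 0.914
  B: x = 0.332, y = 0.086

x_B = 0.332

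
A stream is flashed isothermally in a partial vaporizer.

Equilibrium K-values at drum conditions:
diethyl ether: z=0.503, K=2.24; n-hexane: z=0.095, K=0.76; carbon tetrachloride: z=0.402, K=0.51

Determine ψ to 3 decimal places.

Material balance + equilibrium reduce to Σ zᵢ(Kᵢ−1)/(1+ψ(Kᵢ−1)) = 0.
Feasibility: ΣzᵢKᵢ = 1.404, Σzᵢ/Kᵢ = 1.138 — both > 1, two phases present.
Newton iteration, ψ⁰ = 0.5:
  ψ = 0.500: g = 0.0982, g' = -0.471 → ψ = 0.708
  ψ = 0.708: g = 0.0028, g' = -0.454 → ψ = 0.715
Converged at ψ = 0.715.

ψ = 0.715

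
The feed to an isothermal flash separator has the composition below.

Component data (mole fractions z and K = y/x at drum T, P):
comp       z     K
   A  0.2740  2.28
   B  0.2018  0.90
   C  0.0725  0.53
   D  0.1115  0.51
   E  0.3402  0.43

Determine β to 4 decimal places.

Newton iteration, β⁰ = 0.45:
  β = 0.4500: g = -0.17271, g' = -0.4527 → β = 0.0685
  β = 0.0685: g = 0.00859, g' = -0.5470 → β = 0.0842
  β = 0.0842: g = 0.00008, g' = -0.5363 → β = 0.0844
Converged at β = 0.0844.

β = 0.0844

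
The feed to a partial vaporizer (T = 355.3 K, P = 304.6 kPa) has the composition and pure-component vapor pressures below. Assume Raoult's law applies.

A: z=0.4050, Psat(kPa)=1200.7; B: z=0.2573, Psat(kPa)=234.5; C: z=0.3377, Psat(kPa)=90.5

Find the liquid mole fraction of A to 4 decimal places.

x_A = 0.1546

Raoult's law: Kᵢ = Pᵢˢᵃᵗ/P = Pᵢˢᵃᵗ/304.6.
  K_A = 1200.7/304.6 = 3.941891, K_B = 234.5/304.6 = 0.769862, K_C = 90.5/304.6 = 0.297111
Newton–Raphson from ψ = 0.61:
  ψ = 0.6100: g = -0.05806, g' = -0.9786 → ψ = 0.5507
  ψ = 0.5507: g = -0.00031, g' = -0.9726 → ψ = 0.5504
Converged at ψ = 0.5504.
Compositions from xᵢ = zᵢ/(1+ψ(Kᵢ−1)), yᵢ = Kᵢxᵢ:
  A: x = 0.1546, y = 0.6096
  B: x = 0.2946, y = 0.2268
  C: x = 0.5508, y = 0.1636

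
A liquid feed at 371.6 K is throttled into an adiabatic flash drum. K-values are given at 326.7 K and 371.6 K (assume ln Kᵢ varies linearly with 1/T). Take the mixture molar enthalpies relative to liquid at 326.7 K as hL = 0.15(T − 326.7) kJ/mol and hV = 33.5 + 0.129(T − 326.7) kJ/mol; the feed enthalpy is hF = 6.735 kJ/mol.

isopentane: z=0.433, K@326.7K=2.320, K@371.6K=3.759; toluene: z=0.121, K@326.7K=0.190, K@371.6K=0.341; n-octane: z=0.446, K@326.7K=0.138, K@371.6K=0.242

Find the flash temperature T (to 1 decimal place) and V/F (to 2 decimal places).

T = 335.6 K, V/F = 0.16

Adiabatic flash: solve Rachford–Rice at each trial T, then check hF = ψ·hV(T) + (1−ψ)·hL(T).
  T = 326.7 K: K = (2.320, 0.190, 0.138), RR gives ψ = 0.079, H_out = 2.657 kJ/mol
  T = 371.6 K: K = (3.759, 0.341, 0.242), RR gives ψ = 0.381, H_out = 19.153 kJ/mol
  T = 349.1 K: K = (2.998, 0.259, 0.186), RR gives ψ = 0.258, H_out = 11.892 kJ/mol
  T = 337.9 K: K = (2.648, 0.223, 0.161), RR gives ψ = 0.180, H_out = 7.678 kJ/mol
  T = 332.3 K: K = (2.482, 0.206, 0.149), RR gives ψ = 0.134, H_out = 5.299 kJ/mol
  T = 335.1 K: K = (2.564, 0.215, 0.155), RR gives ψ = 0.158, H_out = 6.517 kJ/mol
  T = 336.5 K: K = (2.606, 0.219, 0.158), RR gives ψ = 0.169, H_out = 7.104 kJ/mol
Linear interpolation between T = 335.1 (H_out = 6.517) and T = 336.5 (H_out = 7.104) on hF = 6.735 gives T ≈ 335.6 K, at which ψ = 0.16.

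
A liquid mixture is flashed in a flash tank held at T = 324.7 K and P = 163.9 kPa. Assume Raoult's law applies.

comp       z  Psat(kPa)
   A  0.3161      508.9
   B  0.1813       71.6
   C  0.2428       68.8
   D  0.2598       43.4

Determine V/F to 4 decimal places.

V/F = 0.1723

Raoult's law: Kᵢ = Pᵢˢᵃᵗ/P = Pᵢˢᵃᵗ/163.9.
  K_A = 508.9/163.9 = 3.104942, K_B = 71.6/163.9 = 0.436852, K_C = 68.8/163.9 = 0.419768, K_D = 43.4/163.9 = 0.264796
Material balance + equilibrium reduce to Σ zᵢ(Kᵢ−1)/(1+V/F(Kᵢ−1)) = 0.
g(0) = ΣzᵢKᵢ − 1 = 0.2314 and g(1) = 1 − Σzᵢ/Kᵢ = -1.0764, so a root lies in (0, 1).
Iterate (Newton) starting at V/F = 0.66:
  V/F = 0.6600: g = -0.48338, g' = -1.1356 → V/F = 0.2344
  V/F = 0.2344: g = -0.06587, g' = -1.0189 → V/F = 0.1697
  V/F = 0.1697: g = 0.00286, g' = -1.1145 → V/F = 0.1723
Converged at V/F = 0.1723.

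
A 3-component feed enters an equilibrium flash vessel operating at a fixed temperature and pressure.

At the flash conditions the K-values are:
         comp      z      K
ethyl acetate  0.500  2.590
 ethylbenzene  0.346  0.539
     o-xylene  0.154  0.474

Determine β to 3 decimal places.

β = 0.723

Material balance + equilibrium reduce to Σ zᵢ(Kᵢ−1)/(1+β(Kᵢ−1)) = 0.
Feasibility: ΣzᵢKᵢ = 1.554, Σzᵢ/Kᵢ = 1.160 — both > 1, two phases present.
Newton–Raphson from β = 0.5:
  β = 0.500: g = 0.1257, g' = -0.595 → β = 0.711
  β = 0.711: g = 0.0063, g' = -0.550 → β = 0.723
Converged at β = 0.723.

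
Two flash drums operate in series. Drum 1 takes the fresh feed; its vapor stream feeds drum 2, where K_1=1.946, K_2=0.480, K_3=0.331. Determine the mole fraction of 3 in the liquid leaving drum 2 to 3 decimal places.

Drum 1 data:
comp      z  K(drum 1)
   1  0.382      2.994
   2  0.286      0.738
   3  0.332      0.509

x_3 (drum 2) = 0.312

Drum 1:
Newton–Raphson from ψ₁ = 0.46:
  ψ₁ = 0.460: g = 0.1015, g' = -0.572 → ψ₁ = 0.637
  ψ₁ = 0.637: g = 0.0082, g' = -0.492 → ψ₁ = 0.654
Converged at ψ₁ = 0.654.
Drum-1 compositions:
  1: x = 0.166, y = 0.496
  2: x = 0.345, y = 0.255
  3: x = 0.489, y = 0.249
Drum-2 feed = drum-1 vapor: z₂ = (0.4963, 0.2547, 0.2489).
Drum 2:
Material balance + equilibrium reduce to Σ zᵢ(Kᵢ−1)/(1+ψ₂(Kᵢ−1)) = 0.
Feasibility: ΣzᵢKᵢ = 1.171, Σzᵢ/Kᵢ = 1.538 — both > 1, two phases present.
Newton iteration, ψ₂⁰ = 0.5:
  ψ₂ = 0.500: g = -0.1105, g' = -0.582 → ψ₂ = 0.310
  ψ₂ = 0.310: g = -0.0051, g' = -0.541 → ψ₂ = 0.301
Converged at ψ₂ = 0.301.
  1: x = 0.386, y = 0.752
  2: x = 0.302, y = 0.145
  3: x = 0.312, y = 0.103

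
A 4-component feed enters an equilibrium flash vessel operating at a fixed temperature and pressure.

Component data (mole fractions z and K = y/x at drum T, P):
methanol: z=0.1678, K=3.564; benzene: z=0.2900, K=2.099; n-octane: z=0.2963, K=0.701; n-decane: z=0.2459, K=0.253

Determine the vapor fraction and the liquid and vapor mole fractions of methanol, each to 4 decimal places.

ψ = 0.4958, x_methanol = 0.0739, y_methanol = 0.2633

Material balance + equilibrium reduce to Σ zᵢ(Kᵢ−1)/(1+ψ(Kᵢ−1)) = 0.
g(0) = ΣzᵢKᵢ − 1 = 0.4767 and g(1) = 1 − Σzᵢ/Kᵢ = -0.5799, so a root lies in (0, 1).
Newton iteration, ψ⁰ = 0.56:
  ψ = 0.5600: g = -0.04828, g' = -0.7639 → ψ = 0.4968
  ψ = 0.4968: g = -0.00076, g' = -0.7434 → ψ = 0.4958
Converged at ψ = 0.4958.
Compositions from xᵢ = zᵢ/(1+ψ(Kᵢ−1)), yᵢ = Kᵢxᵢ:
  methanol: x = 0.0739, y = 0.2633
  benzene: x = 0.1877, y = 0.3940
  n-octane: x = 0.3479, y = 0.2439
  n-decane: x = 0.3905, y = 0.0988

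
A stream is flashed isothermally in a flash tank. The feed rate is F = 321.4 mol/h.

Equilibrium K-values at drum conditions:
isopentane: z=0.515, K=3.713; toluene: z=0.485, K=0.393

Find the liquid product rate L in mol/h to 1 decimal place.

Rachford–Rice: g(V/F) = Σ zᵢ(Kᵢ−1)/(1+V/F(Kᵢ−1)) = 0.
Feasibility: ΣzᵢKᵢ = 2.103, Σzᵢ/Kᵢ = 1.373 — both > 1, two phases present.
Iterate (Newton) starting at V/F = 0.37:
  V/F = 0.370: g = 0.3176, g' = -1.241 → V/F = 0.626
  V/F = 0.626: g = 0.0431, g' = -0.985 → V/F = 0.670
Converged at V/F = 0.670.
Then V = V/F·F = 0.6697·321.4 = 215.2 mol/h and L = F − V = 106.2 mol/h.

L = 106.2 mol/h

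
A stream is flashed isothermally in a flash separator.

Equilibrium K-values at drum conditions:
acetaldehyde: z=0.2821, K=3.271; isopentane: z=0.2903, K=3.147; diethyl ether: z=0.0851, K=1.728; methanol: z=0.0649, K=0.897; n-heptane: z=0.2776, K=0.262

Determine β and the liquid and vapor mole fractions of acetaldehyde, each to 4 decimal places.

β = 0.7910, x_acetaldehyde = 0.1009, y_acetaldehyde = 0.3300

Material balance + equilibrium reduce to Σ zᵢ(Kᵢ−1)/(1+β(Kᵢ−1)) = 0.
g(0) = ΣzᵢKᵢ − 1 = 1.1143 and g(1) = 1 − Σzᵢ/Kᵢ = -0.3596, so a root lies in (0, 1).
Iterate (Newton) starting at β = 0.5:
  β = 0.5000: g = 0.31429, g' = -1.0350 → β = 0.8037
  β = 0.8037: g = -0.01623, g' = -1.2944 → β = 0.7911
  β = 0.7911: g = -0.00021, g' = -1.2618 → β = 0.7910
Converged at β = 0.7910.
Compositions from xᵢ = zᵢ/(1+β(Kᵢ−1)), yᵢ = Kᵢxᵢ:
  acetaldehyde: x = 0.1009, y = 0.3300
  isopentane: x = 0.1076, y = 0.3386
  diethyl ether: x = 0.0540, y = 0.0933
  methanol: x = 0.0707, y = 0.0634
  n-heptane: x = 0.6669, y = 0.1747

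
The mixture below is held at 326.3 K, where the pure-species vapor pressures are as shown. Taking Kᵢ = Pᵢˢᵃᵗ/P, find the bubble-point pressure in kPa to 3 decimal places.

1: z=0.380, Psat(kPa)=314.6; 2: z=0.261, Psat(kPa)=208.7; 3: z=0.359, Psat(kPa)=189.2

Pbub = 241.942 kPa

At the bubble point ψ → 0, so ΣzᵢKᵢ = 1 with Kᵢ = Pᵢˢᵃᵗ/P ⇒ P = ΣzᵢPᵢˢᵃᵗ.
P = 0.380·314.6 + 0.261·208.7 + 0.359·189.2 = 241.942 kPa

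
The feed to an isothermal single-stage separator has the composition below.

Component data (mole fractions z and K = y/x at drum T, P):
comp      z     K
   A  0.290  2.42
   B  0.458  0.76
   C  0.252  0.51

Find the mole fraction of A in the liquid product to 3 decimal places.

x_A = 0.191

Rachford–Rice: g(V/F) = Σ zᵢ(Kᵢ−1)/(1+V/F(Kᵢ−1)) = 0.
Check two-phase: ΣzᵢKᵢ = 1.178 > 1 and Σzᵢ/Kᵢ = 1.217 > 1, so g(0) = 0.178 > 0 and g(1) = -0.217 < 0.
Newton–Raphson from V/F = 0.47:
  V/F = 0.470: g = -0.0374, g' = -0.346 → V/F = 0.362
  V/F = 0.362: g = 0.0015, g' = -0.376 → V/F = 0.366
Converged at V/F = 0.366.
Compositions from xᵢ = zᵢ/(1+V/F(Kᵢ−1)), yᵢ = Kᵢxᵢ:
  A: x = 0.191, y = 0.462
  B: x = 0.502, y = 0.382
  C: x = 0.307, y = 0.157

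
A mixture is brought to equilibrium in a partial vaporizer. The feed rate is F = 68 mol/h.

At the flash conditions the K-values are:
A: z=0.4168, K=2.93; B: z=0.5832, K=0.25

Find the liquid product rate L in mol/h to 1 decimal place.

L = 50.8 mol/h

Material balance + equilibrium reduce to Σ zᵢ(Kᵢ−1)/(1+ψ(Kᵢ−1)) = 0.
g(0) = ΣzᵢKᵢ − 1 = 0.3670 and g(1) = 1 − Σzᵢ/Kᵢ = -1.4751, so a root lies in (0, 1).
Newton iteration, ψ⁰ = 0.5:
  ψ = 0.5000: g = -0.29046, g' = -1.2419 → ψ = 0.2661
  ψ = 0.2661: g = -0.01500, g' = -1.1897 → ψ = 0.2535
  ψ = 0.2535: g = 0.00006, g' = -1.2002 → ψ = 0.2536
Converged at ψ = 0.2536.
Then V = ψ·F = 0.2536·68 = 17.2 mol/h and L = F − V = 50.8 mol/h.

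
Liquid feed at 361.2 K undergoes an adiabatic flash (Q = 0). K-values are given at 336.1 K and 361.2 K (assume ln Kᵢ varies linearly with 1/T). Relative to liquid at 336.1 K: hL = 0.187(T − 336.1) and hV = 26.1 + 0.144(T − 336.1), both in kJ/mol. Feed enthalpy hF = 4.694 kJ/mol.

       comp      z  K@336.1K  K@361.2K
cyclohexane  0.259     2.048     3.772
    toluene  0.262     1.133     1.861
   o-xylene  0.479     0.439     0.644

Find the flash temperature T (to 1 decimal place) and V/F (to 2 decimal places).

T = 337.7 K, V/F = 0.17

Adiabatic flash: solve Rachford–Rice at each trial T, then check hF = ψ·hV(T) + (1−ψ)·hL(T).
  T = 336.1 K: K = (2.048, 1.133, 0.439), RR gives ψ = 0.089, H_out = 2.315 kJ/mol
  T = 361.2 K: K = (3.772, 1.861, 0.644), RR gives ψ = 1.000, H_out = 29.714 kJ/mol
  T = 348.6 K: K = (2.807, 1.464, 0.535), RR gives ψ = 0.625, H_out = 18.311 kJ/mol
  T = 342.4 K: K = (2.407, 1.292, 0.486), RR gives ψ = 0.381, H_out = 11.013 kJ/mol
  T = 339.2 K: K = (2.219, 1.209, 0.462), RR gives ψ = 0.241, H_out = 6.839 kJ/mol
  T = 337.6 K: K = (2.130, 1.170, 0.450), RR gives ψ = 0.165, H_out = 4.576 kJ/mol
Linear interpolation between T = 337.6 (H_out = 4.576) and T = 339.2 (H_out = 6.839) on hF = 4.694 gives T ≈ 337.7 K, at which ψ = 0.17.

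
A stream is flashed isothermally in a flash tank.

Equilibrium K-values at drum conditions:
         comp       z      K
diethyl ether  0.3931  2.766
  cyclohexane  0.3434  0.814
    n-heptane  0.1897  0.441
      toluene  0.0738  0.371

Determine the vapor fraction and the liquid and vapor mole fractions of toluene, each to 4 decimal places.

ψ = 0.6607, x_toluene = 0.1263, y_toluene = 0.0468

Rachford–Rice: g(ψ) = Σ zᵢ(Kᵢ−1)/(1+ψ(Kᵢ−1)) = 0.
g(0) = ΣzᵢKᵢ − 1 = 0.4779 and g(1) = 1 − Σzᵢ/Kᵢ = -0.1931, so a root lies in (0, 1).
Newton–Raphson from ψ = 0.5:
  ψ = 0.5000: g = 0.08336, g' = -0.5365 → ψ = 0.6554
  ψ = 0.6554: g = 0.00272, g' = -0.5110 → ψ = 0.6607
Converged at ψ = 0.6607.
Compositions from xᵢ = zᵢ/(1+ψ(Kᵢ−1)), yᵢ = Kᵢxᵢ:
  diethyl ether: x = 0.1814, y = 0.5018
  cyclohexane: x = 0.3915, y = 0.3187
  n-heptane: x = 0.3008, y = 0.1326
  toluene: x = 0.1263, y = 0.0468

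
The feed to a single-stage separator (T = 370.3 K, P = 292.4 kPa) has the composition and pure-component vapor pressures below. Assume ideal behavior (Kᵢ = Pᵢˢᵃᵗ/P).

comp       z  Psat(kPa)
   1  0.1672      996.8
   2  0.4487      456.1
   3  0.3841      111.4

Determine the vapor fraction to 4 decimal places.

ψ = 0.5580

Raoult's law: Kᵢ = Pᵢˢᵃᵗ/P = Pᵢˢᵃᵗ/292.4.
  K_1 = 996.8/292.4 = 3.409029, K_2 = 456.1/292.4 = 1.559850, K_3 = 111.4/292.4 = 0.380985
Iterate (Newton) starting at ψ = 0.55:
  ψ = 0.5500: g = 0.00481, g' = -0.6001 → ψ = 0.5580
Converged at ψ = 0.5580.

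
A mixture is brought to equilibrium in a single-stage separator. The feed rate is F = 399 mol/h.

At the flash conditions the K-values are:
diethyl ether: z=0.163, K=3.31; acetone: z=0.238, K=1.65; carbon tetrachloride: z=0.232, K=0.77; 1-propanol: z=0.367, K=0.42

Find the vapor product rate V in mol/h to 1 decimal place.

V = 146.4 mol/h

Rachford–Rice: g(β) = Σ zᵢ(Kᵢ−1)/(1+β(Kᵢ−1)) = 0.
g(0) = ΣzᵢKᵢ − 1 = 0.265 and g(1) = 1 − Σzᵢ/Kᵢ = -0.369, so a root lies in (0, 1).
Iterate (Newton) starting at β = 0.4:
  β = 0.400: g = -0.0174, g' = -0.523 → β = 0.367
Converged at β = 0.367.
Then V = β·F = 0.3670·399 = 146.4 mol/h and L = F − V = 252.6 mol/h.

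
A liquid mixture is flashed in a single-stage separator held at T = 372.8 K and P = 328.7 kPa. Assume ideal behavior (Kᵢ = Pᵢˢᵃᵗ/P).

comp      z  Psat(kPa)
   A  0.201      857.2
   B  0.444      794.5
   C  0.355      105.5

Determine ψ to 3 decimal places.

ψ = 0.709

Raoult's law: Kᵢ = Pᵢˢᵃᵗ/P = Pᵢˢᵃᵗ/328.7.
  K_A = 857.2/328.7 = 2.60785, K_B = 794.5/328.7 = 2.41710, K_C = 105.5/328.7 = 0.32096
Let ψ = V/F and solve Σ zᵢ(Kᵢ−1)/(1+ψ(Kᵢ−1)) = 0.
Feasibility: ΣzᵢKᵢ = 1.711, Σzᵢ/Kᵢ = 1.367 — both > 1, two phases present.
Newton–Raphson from ψ = 0.35:
  ψ = 0.350: g = 0.3112, g' = -0.893 → ψ = 0.699
  ψ = 0.699: g = 0.0098, g' = -0.933 → ψ = 0.709
Converged at ψ = 0.709.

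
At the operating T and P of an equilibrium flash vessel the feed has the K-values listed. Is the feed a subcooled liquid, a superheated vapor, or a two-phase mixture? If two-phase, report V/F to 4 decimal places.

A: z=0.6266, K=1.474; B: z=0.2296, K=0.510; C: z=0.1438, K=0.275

two-phase, V/F = 0.2833

ΣzᵢKᵢ = 1.0802; Σzᵢ/Kᵢ = 1.3982.
Both exceed 1, so a two-phase solution exists.
Material balance + equilibrium reduce to Σ zᵢ(Kᵢ−1)/(1+ψ(Kᵢ−1)) = 0.
Iterate (Newton) starting at ψ = 0.5:
  ψ = 0.5000: g = -0.07245, g' = -0.3747 → ψ = 0.3067
  ψ = 0.3067: g = -0.00714, g' = -0.3086 → ψ = 0.2835
  ψ = 0.2835: g = -0.00006, g' = -0.3035 → ψ = 0.2833
Converged at ψ = 0.2833.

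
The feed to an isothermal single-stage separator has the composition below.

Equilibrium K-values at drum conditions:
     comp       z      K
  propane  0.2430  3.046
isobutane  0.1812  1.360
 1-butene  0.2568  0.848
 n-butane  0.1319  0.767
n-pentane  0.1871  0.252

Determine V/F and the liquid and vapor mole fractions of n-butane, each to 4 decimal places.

Newton–Raphson from V/F = 0.45:
  V/F = 0.4500: g = 0.02780, g' = -0.5468 → V/F = 0.5008
Converged at V/F = 0.5008.
Compositions from xᵢ = zᵢ/(1+V/F(Kᵢ−1)), yᵢ = Kᵢxᵢ:
  propane: x = 0.1200, y = 0.3656
  isobutane: x = 0.1535, y = 0.2088
  1-butene: x = 0.2780, y = 0.2357
  n-butane: x = 0.1493, y = 0.1145
  n-pentane: x = 0.2992, y = 0.0754

V/F = 0.5008, x_n-butane = 0.1493, y_n-butane = 0.1145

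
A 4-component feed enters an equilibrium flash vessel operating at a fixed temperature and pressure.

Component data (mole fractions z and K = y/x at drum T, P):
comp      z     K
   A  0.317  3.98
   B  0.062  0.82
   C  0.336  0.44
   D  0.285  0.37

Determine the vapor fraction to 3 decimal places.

Rachford–Rice: g(ψ) = Σ zᵢ(Kᵢ−1)/(1+ψ(Kᵢ−1)) = 0.
Check two-phase: ΣzᵢKᵢ = 1.566 > 1 and Σzᵢ/Kᵢ = 1.689 > 1, so g(0) = 0.566 > 0 and g(1) = -0.689 < 0.
Iterate (Newton) starting at ψ = 0.5:
  ψ = 0.500: g = -0.1563, g' = -0.901 → ψ = 0.326
  ψ = 0.326: g = 0.0107, g' = -1.063 → ψ = 0.337
Converged at ψ = 0.337.

ψ = 0.337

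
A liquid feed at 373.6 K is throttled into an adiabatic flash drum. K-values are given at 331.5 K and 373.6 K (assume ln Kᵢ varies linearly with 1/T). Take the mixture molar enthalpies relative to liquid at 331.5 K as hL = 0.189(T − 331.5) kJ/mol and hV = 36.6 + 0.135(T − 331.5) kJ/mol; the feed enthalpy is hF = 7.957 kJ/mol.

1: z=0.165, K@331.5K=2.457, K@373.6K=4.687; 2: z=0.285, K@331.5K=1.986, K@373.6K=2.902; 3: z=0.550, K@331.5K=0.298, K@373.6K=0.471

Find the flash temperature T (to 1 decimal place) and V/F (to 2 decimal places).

T = 334.4 K, V/F = 0.20

Adiabatic flash: solve Rachford–Rice at each trial T, then check hF = ψ·hV(T) + (1−ψ)·hL(T).
  T = 331.5 K: K = (2.457, 1.986, 0.298), RR gives ψ = 0.163, H_out = 5.984 kJ/mol
  T = 373.6 K: K = (4.687, 2.902, 0.471), RR gives ψ = 0.621, H_out = 29.281 kJ/mol
  T = 352.6 K: K = (3.462, 2.429, 0.380), RR gives ψ = 0.412, H_out = 18.600 kJ/mol
  T = 342.1 K: K = (2.934, 2.204, 0.338), RR gives ψ = 0.300, H_out = 12.801 kJ/mol
  T = 336.8 K: K = (2.689, 2.094, 0.318), RR gives ψ = 0.236, H_out = 9.561 kJ/mol
  T = 334.1 K: K = (2.569, 2.039, 0.308), RR gives ψ = 0.200, H_out = 7.789 kJ/mol
  T = 335.5 K: K = (2.631, 2.067, 0.313), RR gives ψ = 0.219, H_out = 8.719 kJ/mol
Linear interpolation between T = 334.1 (H_out = 7.789) and T = 335.5 (H_out = 8.719) on hF = 7.957 gives T ≈ 334.4 K, at which ψ = 0.20.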